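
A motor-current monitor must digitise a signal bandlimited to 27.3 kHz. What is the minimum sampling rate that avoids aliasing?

54.6 kHz

Nyquist rate = 2 × 27.3 kHz = 54.6 kHz.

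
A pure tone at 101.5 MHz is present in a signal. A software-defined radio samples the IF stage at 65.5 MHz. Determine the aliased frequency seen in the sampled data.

101.5 MHz mod fs = 36 MHz.
36 MHz > fs/2 = 32.75 MHz, folds to fs − 36 MHz = 29.5 MHz.

29.5 MHz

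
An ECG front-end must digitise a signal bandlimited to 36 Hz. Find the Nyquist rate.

Nyquist rate = 2 × 36 Hz = 72 Hz.

72 Hz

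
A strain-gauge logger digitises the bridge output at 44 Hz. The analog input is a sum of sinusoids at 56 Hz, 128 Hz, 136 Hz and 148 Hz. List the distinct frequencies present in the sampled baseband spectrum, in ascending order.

fs/2 = 22 Hz.
56 Hz mod fs = 12 Hz.
12 Hz ≤ fs/2 = 22 Hz, appears at 12 Hz.
128 Hz mod fs = 40 Hz.
40 Hz > fs/2 = 22 Hz, folds to fs − 40 Hz = 4 Hz.
136 Hz mod fs = 4 Hz.
4 Hz ≤ fs/2 = 22 Hz, appears at 4 Hz.
148 Hz mod fs = 16 Hz.
16 Hz ≤ fs/2 = 22 Hz, appears at 16 Hz.
Distinct values: {4 Hz, 12 Hz, 16 Hz}.

4 Hz, 12 Hz, 16 Hz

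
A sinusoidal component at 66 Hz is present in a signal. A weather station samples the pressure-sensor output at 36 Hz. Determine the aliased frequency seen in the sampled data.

66 Hz mod fs = 30 Hz.
30 Hz > fs/2 = 18 Hz, folds to fs − 30 Hz = 6 Hz.

6 Hz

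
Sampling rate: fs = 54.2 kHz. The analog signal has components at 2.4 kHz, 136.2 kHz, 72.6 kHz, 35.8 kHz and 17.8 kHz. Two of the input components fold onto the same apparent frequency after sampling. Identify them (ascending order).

fs/2 = 27.1 kHz.
2.4 kHz ≤ fs/2 = 27.1 kHz, passes unchanged.
136.2 kHz mod fs = 27.8 kHz.
27.8 kHz > fs/2 = 27.1 kHz, folds to fs − 27.8 kHz = 26.4 kHz.
72.6 kHz mod fs = 18.4 kHz.
18.4 kHz ≤ fs/2 = 27.1 kHz, appears at 18.4 kHz.
35.8 kHz > fs/2 = 27.1 kHz, folds to fs − 35.8 kHz = 18.4 kHz.
17.8 kHz ≤ fs/2 = 27.1 kHz, passes unchanged.
35.8 kHz and 72.6 kHz both map to 18.4 kHz.

35.8 kHz, 72.6 kHz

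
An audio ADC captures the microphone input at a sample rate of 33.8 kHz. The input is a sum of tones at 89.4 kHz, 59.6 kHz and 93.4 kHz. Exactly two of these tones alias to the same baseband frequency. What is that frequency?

8 kHz

fs/2 = 16.9 kHz.
89.4 kHz mod fs = 21.8 kHz.
21.8 kHz > fs/2 = 16.9 kHz, folds to fs − 21.8 kHz = 12 kHz.
59.6 kHz mod fs = 25.8 kHz.
25.8 kHz > fs/2 = 16.9 kHz, folds to fs − 25.8 kHz = 8 kHz.
93.4 kHz mod fs = 25.8 kHz.
25.8 kHz > fs/2 = 16.9 kHz, folds to fs − 25.8 kHz = 8 kHz.
59.6 kHz and 93.4 kHz both map to 8 kHz.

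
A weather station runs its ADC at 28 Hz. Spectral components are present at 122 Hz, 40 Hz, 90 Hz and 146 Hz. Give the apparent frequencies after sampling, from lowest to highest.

fs/2 = 14 Hz.
122 Hz mod fs = 10 Hz.
10 Hz ≤ fs/2 = 14 Hz, appears at 10 Hz.
40 Hz mod fs = 12 Hz.
12 Hz ≤ fs/2 = 14 Hz, appears at 12 Hz.
90 Hz mod fs = 6 Hz.
6 Hz ≤ fs/2 = 14 Hz, appears at 6 Hz.
146 Hz mod fs = 6 Hz.
6 Hz ≤ fs/2 = 14 Hz, appears at 6 Hz.
Distinct values: {6 Hz, 10 Hz, 12 Hz}.

6 Hz, 10 Hz, 12 Hz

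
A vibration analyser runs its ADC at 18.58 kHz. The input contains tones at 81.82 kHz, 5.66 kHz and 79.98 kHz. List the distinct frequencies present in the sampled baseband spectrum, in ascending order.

fs/2 = 9.29 kHz.
81.82 kHz mod fs = 7.5 kHz.
7.5 kHz ≤ fs/2 = 9.29 kHz, appears at 7.5 kHz.
5.66 kHz ≤ fs/2 = 9.29 kHz, passes unchanged.
79.98 kHz mod fs = 5.66 kHz.
5.66 kHz ≤ fs/2 = 9.29 kHz, appears at 5.66 kHz.
Distinct values: {5.66 kHz, 7.5 kHz}.

5.66 kHz, 7.5 kHz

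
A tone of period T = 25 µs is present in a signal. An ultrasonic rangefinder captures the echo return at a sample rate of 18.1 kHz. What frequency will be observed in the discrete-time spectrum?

T = 25 µs → f = 1/T = 40 kHz.
40 kHz mod fs = 3.8 kHz.
3.8 kHz ≤ fs/2 = 9.05 kHz, appears at 3.8 kHz.

3.8 kHz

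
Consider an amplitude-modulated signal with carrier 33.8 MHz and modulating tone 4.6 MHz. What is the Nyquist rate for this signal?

AM sidebands sit at fc ± fm = 29.2 MHz and 38.4 MHz.
Highest-frequency component: 38.4 MHz.
Nyquist rate = 2 × 38.4 MHz = 76.8 MHz.

76.8 MHz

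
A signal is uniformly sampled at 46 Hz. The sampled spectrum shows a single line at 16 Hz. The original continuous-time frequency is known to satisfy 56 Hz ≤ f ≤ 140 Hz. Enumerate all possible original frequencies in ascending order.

Frequencies that alias to 16 Hz are k·fs ± 16 Hz for integer k ≥ 0.
k=0: 16 Hz.
k=1: 30 Hz, 62 Hz.
k=2: 76 Hz, 108 Hz.
k=3: 122 Hz, 154 Hz.
k=4: 168 Hz, 200 Hz.
Within [56 Hz, 140 Hz]: 62 Hz, 76 Hz, 108 Hz, 122 Hz.

62 Hz, 76 Hz, 108 Hz, 122 Hz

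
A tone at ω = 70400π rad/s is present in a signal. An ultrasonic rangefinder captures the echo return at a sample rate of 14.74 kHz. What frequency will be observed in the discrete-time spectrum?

ω = 70400π rad/s → f = ω/(2π) = 35200 Hz = 35.2 kHz.
35.2 kHz mod fs = 5.72 kHz.
5.72 kHz ≤ fs/2 = 7.37 kHz, appears at 5.72 kHz.

5.72 kHz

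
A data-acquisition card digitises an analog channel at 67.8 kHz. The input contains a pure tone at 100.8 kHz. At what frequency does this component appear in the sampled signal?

100.8 kHz mod fs = 33 kHz.
33 kHz ≤ fs/2 = 33.9 kHz, appears at 33 kHz.

33 kHz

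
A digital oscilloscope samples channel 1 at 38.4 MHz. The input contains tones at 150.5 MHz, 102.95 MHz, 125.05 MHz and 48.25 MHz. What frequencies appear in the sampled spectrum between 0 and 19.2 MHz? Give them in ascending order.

fs/2 = 19.2 MHz.
150.5 MHz mod fs = 35.3 MHz.
35.3 MHz > fs/2 = 19.2 MHz, folds to fs − 35.3 MHz = 3.1 MHz.
102.95 MHz mod fs = 26.15 MHz.
26.15 MHz > fs/2 = 19.2 MHz, folds to fs − 26.15 MHz = 12.25 MHz.
125.05 MHz mod fs = 9.85 MHz.
9.85 MHz ≤ fs/2 = 19.2 MHz, appears at 9.85 MHz.
48.25 MHz mod fs = 9.85 MHz.
9.85 MHz ≤ fs/2 = 19.2 MHz, appears at 9.85 MHz.
Distinct values: {3.1 MHz, 9.85 MHz, 12.25 MHz}.

3.1 MHz, 9.85 MHz, 12.25 MHz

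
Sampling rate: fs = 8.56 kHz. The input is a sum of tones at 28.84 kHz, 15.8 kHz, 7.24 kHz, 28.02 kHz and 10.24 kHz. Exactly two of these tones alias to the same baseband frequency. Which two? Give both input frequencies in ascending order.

fs/2 = 4.28 kHz.
28.84 kHz mod fs = 3.16 kHz.
3.16 kHz ≤ fs/2 = 4.28 kHz, appears at 3.16 kHz.
15.8 kHz mod fs = 7.24 kHz.
7.24 kHz > fs/2 = 4.28 kHz, folds to fs − 7.24 kHz = 1.32 kHz.
7.24 kHz > fs/2 = 4.28 kHz, folds to fs − 7.24 kHz = 1.32 kHz.
28.02 kHz mod fs = 2.34 kHz.
2.34 kHz ≤ fs/2 = 4.28 kHz, appears at 2.34 kHz.
10.24 kHz mod fs = 1.68 kHz.
1.68 kHz ≤ fs/2 = 4.28 kHz, appears at 1.68 kHz.
7.24 kHz and 15.8 kHz both map to 1.32 kHz.

7.24 kHz, 15.8 kHz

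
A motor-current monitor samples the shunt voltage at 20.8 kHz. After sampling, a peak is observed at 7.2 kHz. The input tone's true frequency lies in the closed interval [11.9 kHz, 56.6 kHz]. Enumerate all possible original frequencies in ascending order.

13.6 kHz, 28 kHz, 34.4 kHz, 48.8 kHz, 55.2 kHz

Frequencies that alias to 7.2 kHz are k·fs ± 7.2 kHz for integer k ≥ 0.
k=0: 7.2 kHz.
k=1: 13.6 kHz, 28 kHz.
k=2: 34.4 kHz, 48.8 kHz.
k=3: 55.2 kHz, 69.6 kHz.
k=4: 76 kHz, 90.4 kHz.
Within [11.9 kHz, 56.6 kHz]: 13.6 kHz, 28 kHz, 34.4 kHz, 48.8 kHz, 55.2 kHz.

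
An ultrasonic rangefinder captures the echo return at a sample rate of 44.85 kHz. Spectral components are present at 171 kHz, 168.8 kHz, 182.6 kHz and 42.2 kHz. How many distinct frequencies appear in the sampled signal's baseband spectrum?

4

fs/2 = 22.425 kHz.
171 kHz mod fs = 36.45 kHz.
36.45 kHz > fs/2 = 22.425 kHz, folds to fs − 36.45 kHz = 8.4 kHz.
168.8 kHz mod fs = 34.25 kHz.
34.25 kHz > fs/2 = 22.425 kHz, folds to fs − 34.25 kHz = 10.6 kHz.
182.6 kHz mod fs = 3.2 kHz.
3.2 kHz ≤ fs/2 = 22.425 kHz, appears at 3.2 kHz.
42.2 kHz > fs/2 = 22.425 kHz, folds to fs − 42.2 kHz = 2.65 kHz.
Distinct values: {2.65 kHz, 3.2 kHz, 8.4 kHz, 10.6 kHz} → 4.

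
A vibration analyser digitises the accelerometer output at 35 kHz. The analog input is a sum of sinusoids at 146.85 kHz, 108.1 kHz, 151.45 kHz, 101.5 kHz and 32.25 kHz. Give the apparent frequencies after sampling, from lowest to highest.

fs/2 = 17.5 kHz.
146.85 kHz mod fs = 6.85 kHz.
6.85 kHz ≤ fs/2 = 17.5 kHz, appears at 6.85 kHz.
108.1 kHz mod fs = 3.1 kHz.
3.1 kHz ≤ fs/2 = 17.5 kHz, appears at 3.1 kHz.
151.45 kHz mod fs = 11.45 kHz.
11.45 kHz ≤ fs/2 = 17.5 kHz, appears at 11.45 kHz.
101.5 kHz mod fs = 31.5 kHz.
31.5 kHz > fs/2 = 17.5 kHz, folds to fs − 31.5 kHz = 3.5 kHz.
32.25 kHz > fs/2 = 17.5 kHz, folds to fs − 32.25 kHz = 2.75 kHz.
Distinct values: {2.75 kHz, 3.1 kHz, 3.5 kHz, 6.85 kHz, 11.45 kHz}.

2.75 kHz, 3.1 kHz, 3.5 kHz, 6.85 kHz, 11.45 kHz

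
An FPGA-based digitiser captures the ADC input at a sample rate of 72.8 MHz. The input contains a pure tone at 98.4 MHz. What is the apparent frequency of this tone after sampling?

25.6 MHz

98.4 MHz mod fs = 25.6 MHz.
25.6 MHz ≤ fs/2 = 36.4 MHz, appears at 25.6 MHz.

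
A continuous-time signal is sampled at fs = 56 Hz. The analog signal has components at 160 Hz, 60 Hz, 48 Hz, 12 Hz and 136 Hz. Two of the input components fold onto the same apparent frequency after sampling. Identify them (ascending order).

fs/2 = 28 Hz.
160 Hz mod fs = 48 Hz.
48 Hz > fs/2 = 28 Hz, folds to fs − 48 Hz = 8 Hz.
60 Hz mod fs = 4 Hz.
4 Hz ≤ fs/2 = 28 Hz, appears at 4 Hz.
48 Hz > fs/2 = 28 Hz, folds to fs − 48 Hz = 8 Hz.
12 Hz ≤ fs/2 = 28 Hz, passes unchanged.
136 Hz mod fs = 24 Hz.
24 Hz ≤ fs/2 = 28 Hz, appears at 24 Hz.
48 Hz and 160 Hz both map to 8 Hz.

48 Hz, 160 Hz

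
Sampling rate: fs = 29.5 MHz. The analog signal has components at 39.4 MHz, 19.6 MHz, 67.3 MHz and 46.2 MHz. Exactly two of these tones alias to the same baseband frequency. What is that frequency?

9.9 MHz

fs/2 = 14.75 MHz.
39.4 MHz mod fs = 9.9 MHz.
9.9 MHz ≤ fs/2 = 14.75 MHz, appears at 9.9 MHz.
19.6 MHz > fs/2 = 14.75 MHz, folds to fs − 19.6 MHz = 9.9 MHz.
67.3 MHz mod fs = 8.3 MHz.
8.3 MHz ≤ fs/2 = 14.75 MHz, appears at 8.3 MHz.
46.2 MHz mod fs = 16.7 MHz.
16.7 MHz > fs/2 = 14.75 MHz, folds to fs − 16.7 MHz = 12.8 MHz.
19.6 MHz and 39.4 MHz both map to 9.9 MHz.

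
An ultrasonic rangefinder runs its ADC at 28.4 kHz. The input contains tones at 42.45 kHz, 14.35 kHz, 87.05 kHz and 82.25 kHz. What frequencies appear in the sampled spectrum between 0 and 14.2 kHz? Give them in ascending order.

fs/2 = 14.2 kHz.
42.45 kHz mod fs = 14.05 kHz.
14.05 kHz ≤ fs/2 = 14.2 kHz, appears at 14.05 kHz.
14.35 kHz > fs/2 = 14.2 kHz, folds to fs − 14.35 kHz = 14.05 kHz.
87.05 kHz mod fs = 1.85 kHz.
1.85 kHz ≤ fs/2 = 14.2 kHz, appears at 1.85 kHz.
82.25 kHz mod fs = 25.45 kHz.
25.45 kHz > fs/2 = 14.2 kHz, folds to fs − 25.45 kHz = 2.95 kHz.
Distinct values: {1.85 kHz, 2.95 kHz, 14.05 kHz}.

1.85 kHz, 2.95 kHz, 14.05 kHz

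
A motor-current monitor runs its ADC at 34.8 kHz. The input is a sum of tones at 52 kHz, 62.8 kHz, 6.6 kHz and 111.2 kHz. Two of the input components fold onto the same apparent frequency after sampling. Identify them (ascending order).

62.8 kHz, 111.2 kHz

fs/2 = 17.4 kHz.
52 kHz mod fs = 17.2 kHz.
17.2 kHz ≤ fs/2 = 17.4 kHz, appears at 17.2 kHz.
62.8 kHz mod fs = 28 kHz.
28 kHz > fs/2 = 17.4 kHz, folds to fs − 28 kHz = 6.8 kHz.
6.6 kHz ≤ fs/2 = 17.4 kHz, passes unchanged.
111.2 kHz mod fs = 6.8 kHz.
6.8 kHz ≤ fs/2 = 17.4 kHz, appears at 6.8 kHz.
62.8 kHz and 111.2 kHz both map to 6.8 kHz.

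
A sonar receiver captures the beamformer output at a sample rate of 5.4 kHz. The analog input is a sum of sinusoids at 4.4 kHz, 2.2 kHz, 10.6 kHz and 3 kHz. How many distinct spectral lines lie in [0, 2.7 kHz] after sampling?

fs/2 = 2.7 kHz.
4.4 kHz > fs/2 = 2.7 kHz, folds to fs − 4.4 kHz = 1 kHz.
2.2 kHz ≤ fs/2 = 2.7 kHz, passes unchanged.
10.6 kHz mod fs = 5.2 kHz.
5.2 kHz > fs/2 = 2.7 kHz, folds to fs − 5.2 kHz = 0.2 kHz.
3 kHz > fs/2 = 2.7 kHz, folds to fs − 3 kHz = 2.4 kHz.
Distinct values: {0.2 kHz, 1 kHz, 2.2 kHz, 2.4 kHz} → 4.

4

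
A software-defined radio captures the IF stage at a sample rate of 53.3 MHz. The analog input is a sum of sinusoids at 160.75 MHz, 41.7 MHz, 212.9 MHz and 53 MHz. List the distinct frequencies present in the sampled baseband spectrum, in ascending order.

fs/2 = 26.65 MHz.
160.75 MHz mod fs = 0.85 MHz.
0.85 MHz ≤ fs/2 = 26.65 MHz, appears at 0.85 MHz.
41.7 MHz > fs/2 = 26.65 MHz, folds to fs − 41.7 MHz = 11.6 MHz.
212.9 MHz mod fs = 53 MHz.
53 MHz > fs/2 = 26.65 MHz, folds to fs − 53 MHz = 0.3 MHz.
53 MHz > fs/2 = 26.65 MHz, folds to fs − 53 MHz = 0.3 MHz.
Distinct values: {0.3 MHz, 0.85 MHz, 11.6 MHz}.

0.3 MHz, 0.85 MHz, 11.6 MHz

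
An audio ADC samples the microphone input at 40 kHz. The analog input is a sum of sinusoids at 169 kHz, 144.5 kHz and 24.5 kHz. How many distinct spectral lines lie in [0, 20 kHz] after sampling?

2

fs/2 = 20 kHz.
169 kHz mod fs = 9 kHz.
9 kHz ≤ fs/2 = 20 kHz, appears at 9 kHz.
144.5 kHz mod fs = 24.5 kHz.
24.5 kHz > fs/2 = 20 kHz, folds to fs − 24.5 kHz = 15.5 kHz.
24.5 kHz > fs/2 = 20 kHz, folds to fs − 24.5 kHz = 15.5 kHz.
Distinct values: {9 kHz, 15.5 kHz} → 2.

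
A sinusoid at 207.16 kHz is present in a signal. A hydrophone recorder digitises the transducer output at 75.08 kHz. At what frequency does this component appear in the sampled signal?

207.16 kHz mod fs = 57 kHz.
57 kHz > fs/2 = 37.54 kHz, folds to fs − 57 kHz = 18.08 kHz.

18.08 kHz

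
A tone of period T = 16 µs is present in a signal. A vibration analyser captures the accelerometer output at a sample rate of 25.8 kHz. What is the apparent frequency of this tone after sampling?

10.9 kHz

T = 16 µs → f = 1/T = 62.5 kHz.
62.5 kHz mod fs = 10.9 kHz.
10.9 kHz ≤ fs/2 = 12.9 kHz, appears at 10.9 kHz.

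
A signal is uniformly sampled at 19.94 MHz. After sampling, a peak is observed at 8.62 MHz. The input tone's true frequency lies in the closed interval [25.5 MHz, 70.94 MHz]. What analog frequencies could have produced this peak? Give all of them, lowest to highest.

Frequencies that alias to 8.62 MHz are k·fs ± 8.62 MHz for integer k ≥ 0.
k=0: 8.62 MHz.
k=1: 11.32 MHz, 28.56 MHz.
k=2: 31.26 MHz, 48.5 MHz.
k=3: 51.2 MHz, 68.44 MHz.
k=4: 71.14 MHz, 88.38 MHz.
Within [25.5 MHz, 70.94 MHz]: 28.56 MHz, 31.26 MHz, 48.5 MHz, 51.2 MHz, 68.44 MHz.

28.56 MHz, 31.26 MHz, 48.5 MHz, 51.2 MHz, 68.44 MHz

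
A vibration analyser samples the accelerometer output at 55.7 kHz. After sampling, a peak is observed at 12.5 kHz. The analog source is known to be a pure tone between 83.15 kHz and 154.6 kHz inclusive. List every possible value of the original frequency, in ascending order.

Frequencies that alias to 12.5 kHz are k·fs ± 12.5 kHz for integer k ≥ 0.
k=0: 12.5 kHz.
k=1: 43.2 kHz, 68.2 kHz.
k=2: 98.9 kHz, 123.9 kHz.
k=3: 154.6 kHz, 179.6 kHz.
k=4: 210.3 kHz, 235.3 kHz.
Within [83.15 kHz, 154.6 kHz]: 98.9 kHz, 123.9 kHz, 154.6 kHz.

98.9 kHz, 123.9 kHz, 154.6 kHz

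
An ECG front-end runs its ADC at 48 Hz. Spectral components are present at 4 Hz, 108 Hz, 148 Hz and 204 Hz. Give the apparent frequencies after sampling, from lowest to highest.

4 Hz, 12 Hz

fs/2 = 24 Hz.
4 Hz ≤ fs/2 = 24 Hz, passes unchanged.
108 Hz mod fs = 12 Hz.
12 Hz ≤ fs/2 = 24 Hz, appears at 12 Hz.
148 Hz mod fs = 4 Hz.
4 Hz ≤ fs/2 = 24 Hz, appears at 4 Hz.
204 Hz mod fs = 12 Hz.
12 Hz ≤ fs/2 = 24 Hz, appears at 12 Hz.
Distinct values: {4 Hz, 12 Hz}.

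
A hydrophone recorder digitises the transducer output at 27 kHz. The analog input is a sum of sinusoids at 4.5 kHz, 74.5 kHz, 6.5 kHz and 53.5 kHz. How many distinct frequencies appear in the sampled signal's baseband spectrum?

3

fs/2 = 13.5 kHz.
4.5 kHz ≤ fs/2 = 13.5 kHz, passes unchanged.
74.5 kHz mod fs = 20.5 kHz.
20.5 kHz > fs/2 = 13.5 kHz, folds to fs − 20.5 kHz = 6.5 kHz.
6.5 kHz ≤ fs/2 = 13.5 kHz, passes unchanged.
53.5 kHz mod fs = 26.5 kHz.
26.5 kHz > fs/2 = 13.5 kHz, folds to fs − 26.5 kHz = 0.5 kHz.
Distinct values: {0.5 kHz, 4.5 kHz, 6.5 kHz} → 3.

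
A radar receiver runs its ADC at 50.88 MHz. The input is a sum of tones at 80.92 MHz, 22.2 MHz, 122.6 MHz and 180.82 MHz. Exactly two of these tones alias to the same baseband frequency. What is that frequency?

fs/2 = 25.44 MHz.
80.92 MHz mod fs = 30.04 MHz.
30.04 MHz > fs/2 = 25.44 MHz, folds to fs − 30.04 MHz = 20.84 MHz.
22.2 MHz ≤ fs/2 = 25.44 MHz, passes unchanged.
122.6 MHz mod fs = 20.84 MHz.
20.84 MHz ≤ fs/2 = 25.44 MHz, appears at 20.84 MHz.
180.82 MHz mod fs = 28.18 MHz.
28.18 MHz > fs/2 = 25.44 MHz, folds to fs − 28.18 MHz = 22.7 MHz.
80.92 MHz and 122.6 MHz both map to 20.84 MHz.

20.84 MHz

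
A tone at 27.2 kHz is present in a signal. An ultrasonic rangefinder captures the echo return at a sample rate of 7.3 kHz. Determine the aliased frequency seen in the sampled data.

27.2 kHz mod fs = 5.3 kHz.
5.3 kHz > fs/2 = 3.65 kHz, folds to fs − 5.3 kHz = 2 kHz.

2 kHz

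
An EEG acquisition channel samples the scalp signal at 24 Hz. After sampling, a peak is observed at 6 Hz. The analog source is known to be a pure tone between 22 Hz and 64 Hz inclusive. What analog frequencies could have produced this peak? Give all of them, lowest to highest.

Frequencies that alias to 6 Hz are k·fs ± 6 Hz for integer k ≥ 0.
k=0: 6 Hz.
k=1: 18 Hz, 30 Hz.
k=2: 42 Hz, 54 Hz.
k=3: 66 Hz, 78 Hz.
Within [22 Hz, 64 Hz]: 30 Hz, 42 Hz, 54 Hz.

30 Hz, 42 Hz, 54 Hz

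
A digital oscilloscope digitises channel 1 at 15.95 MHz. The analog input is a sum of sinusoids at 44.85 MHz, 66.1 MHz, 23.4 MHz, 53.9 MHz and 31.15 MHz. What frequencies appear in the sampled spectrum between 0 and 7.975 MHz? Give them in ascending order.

0.75 MHz, 2.3 MHz, 3 MHz, 6.05 MHz, 7.45 MHz

fs/2 = 7.975 MHz.
44.85 MHz mod fs = 12.95 MHz.
12.95 MHz > fs/2 = 7.975 MHz, folds to fs − 12.95 MHz = 3 MHz.
66.1 MHz mod fs = 2.3 MHz.
2.3 MHz ≤ fs/2 = 7.975 MHz, appears at 2.3 MHz.
23.4 MHz mod fs = 7.45 MHz.
7.45 MHz ≤ fs/2 = 7.975 MHz, appears at 7.45 MHz.
53.9 MHz mod fs = 6.05 MHz.
6.05 MHz ≤ fs/2 = 7.975 MHz, appears at 6.05 MHz.
31.15 MHz mod fs = 15.2 MHz.
15.2 MHz > fs/2 = 7.975 MHz, folds to fs − 15.2 MHz = 0.75 MHz.
Distinct values: {0.75 MHz, 2.3 MHz, 3 MHz, 6.05 MHz, 7.45 MHz}.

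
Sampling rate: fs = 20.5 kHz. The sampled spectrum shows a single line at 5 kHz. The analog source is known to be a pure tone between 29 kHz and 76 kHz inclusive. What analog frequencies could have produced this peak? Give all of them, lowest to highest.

Frequencies that alias to 5 kHz are k·fs ± 5 kHz for integer k ≥ 0.
k=0: 5 kHz.
k=1: 15.5 kHz, 25.5 kHz.
k=2: 36 kHz, 46 kHz.
k=3: 56.5 kHz, 66.5 kHz.
k=4: 77 kHz, 87 kHz.
Within [29 kHz, 76 kHz]: 36 kHz, 46 kHz, 56.5 kHz, 66.5 kHz.

36 kHz, 46 kHz, 56.5 kHz, 66.5 kHz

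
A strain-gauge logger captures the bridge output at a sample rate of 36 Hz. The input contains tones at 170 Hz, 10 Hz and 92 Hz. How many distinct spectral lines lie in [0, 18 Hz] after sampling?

2

fs/2 = 18 Hz.
170 Hz mod fs = 26 Hz.
26 Hz > fs/2 = 18 Hz, folds to fs − 26 Hz = 10 Hz.
10 Hz ≤ fs/2 = 18 Hz, passes unchanged.
92 Hz mod fs = 20 Hz.
20 Hz > fs/2 = 18 Hz, folds to fs − 20 Hz = 16 Hz.
Distinct values: {10 Hz, 16 Hz} → 2.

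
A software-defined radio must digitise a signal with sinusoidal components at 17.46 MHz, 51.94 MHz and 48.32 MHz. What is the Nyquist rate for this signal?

103.88 MHz

Highest-frequency component: 51.94 MHz.
Nyquist rate = 2 × 51.94 MHz = 103.88 MHz.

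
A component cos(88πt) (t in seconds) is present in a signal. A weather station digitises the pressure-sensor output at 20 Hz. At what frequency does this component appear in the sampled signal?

4 Hz

ω = 88π rad/s → f = ω/(2π) = 44 Hz.
44 Hz mod fs = 4 Hz.
4 Hz ≤ fs/2 = 10 Hz, appears at 4 Hz.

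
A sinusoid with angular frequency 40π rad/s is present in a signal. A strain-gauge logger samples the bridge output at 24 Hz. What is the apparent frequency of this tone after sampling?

4 Hz

ω = 40π rad/s → f = ω/(2π) = 20 Hz.
20 Hz > fs/2 = 12 Hz, folds to fs − 20 Hz = 4 Hz.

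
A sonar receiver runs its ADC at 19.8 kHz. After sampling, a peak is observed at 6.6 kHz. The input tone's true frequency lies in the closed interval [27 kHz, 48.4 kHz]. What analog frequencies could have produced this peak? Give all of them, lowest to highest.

33 kHz, 46.2 kHz

Frequencies that alias to 6.6 kHz are k·fs ± 6.6 kHz for integer k ≥ 0.
k=0: 6.6 kHz.
k=1: 13.2 kHz, 26.4 kHz.
k=2: 33 kHz, 46.2 kHz.
k=3: 52.8 kHz, 66 kHz.
Within [27 kHz, 48.4 kHz]: 33 kHz, 46.2 kHz.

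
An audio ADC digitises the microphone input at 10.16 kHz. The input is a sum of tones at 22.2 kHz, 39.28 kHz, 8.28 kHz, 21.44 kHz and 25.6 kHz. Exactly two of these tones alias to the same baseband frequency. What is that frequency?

1.88 kHz

fs/2 = 5.08 kHz.
22.2 kHz mod fs = 1.88 kHz.
1.88 kHz ≤ fs/2 = 5.08 kHz, appears at 1.88 kHz.
39.28 kHz mod fs = 8.8 kHz.
8.8 kHz > fs/2 = 5.08 kHz, folds to fs − 8.8 kHz = 1.36 kHz.
8.28 kHz > fs/2 = 5.08 kHz, folds to fs − 8.28 kHz = 1.88 kHz.
21.44 kHz mod fs = 1.12 kHz.
1.12 kHz ≤ fs/2 = 5.08 kHz, appears at 1.12 kHz.
25.6 kHz mod fs = 5.28 kHz.
5.28 kHz > fs/2 = 5.08 kHz, folds to fs − 5.28 kHz = 4.88 kHz.
8.28 kHz and 22.2 kHz both map to 1.88 kHz.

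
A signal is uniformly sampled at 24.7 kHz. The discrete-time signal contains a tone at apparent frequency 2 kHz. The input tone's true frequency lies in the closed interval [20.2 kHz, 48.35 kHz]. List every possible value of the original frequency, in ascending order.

Frequencies that alias to 2 kHz are k·fs ± 2 kHz for integer k ≥ 0.
k=0: 2 kHz.
k=1: 22.7 kHz, 26.7 kHz.
k=2: 47.4 kHz, 51.4 kHz.
k=3: 72.1 kHz, 76.1 kHz.
Within [20.2 kHz, 48.35 kHz]: 22.7 kHz, 26.7 kHz, 47.4 kHz.

22.7 kHz, 26.7 kHz, 47.4 kHz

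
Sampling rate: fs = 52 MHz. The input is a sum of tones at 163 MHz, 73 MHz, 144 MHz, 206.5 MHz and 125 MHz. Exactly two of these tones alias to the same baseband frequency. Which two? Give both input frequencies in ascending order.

fs/2 = 26 MHz.
163 MHz mod fs = 7 MHz.
7 MHz ≤ fs/2 = 26 MHz, appears at 7 MHz.
73 MHz mod fs = 21 MHz.
21 MHz ≤ fs/2 = 26 MHz, appears at 21 MHz.
144 MHz mod fs = 40 MHz.
40 MHz > fs/2 = 26 MHz, folds to fs − 40 MHz = 12 MHz.
206.5 MHz mod fs = 50.5 MHz.
50.5 MHz > fs/2 = 26 MHz, folds to fs − 50.5 MHz = 1.5 MHz.
125 MHz mod fs = 21 MHz.
21 MHz ≤ fs/2 = 26 MHz, appears at 21 MHz.
73 MHz and 125 MHz both map to 21 MHz.

73 MHz, 125 MHz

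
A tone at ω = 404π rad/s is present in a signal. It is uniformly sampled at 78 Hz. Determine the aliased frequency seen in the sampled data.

ω = 404π rad/s → f = ω/(2π) = 202 Hz.
202 Hz mod fs = 46 Hz.
46 Hz > fs/2 = 39 Hz, folds to fs − 46 Hz = 32 Hz.

32 Hz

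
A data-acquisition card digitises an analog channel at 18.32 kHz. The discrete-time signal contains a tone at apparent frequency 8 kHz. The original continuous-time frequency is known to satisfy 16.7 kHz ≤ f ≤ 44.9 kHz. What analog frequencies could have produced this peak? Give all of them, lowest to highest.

26.32 kHz, 28.64 kHz, 44.64 kHz

Frequencies that alias to 8 kHz are k·fs ± 8 kHz for integer k ≥ 0.
k=0: 8 kHz.
k=1: 10.32 kHz, 26.32 kHz.
k=2: 28.64 kHz, 44.64 kHz.
k=3: 46.96 kHz, 62.96 kHz.
Within [16.7 kHz, 44.9 kHz]: 26.32 kHz, 28.64 kHz, 44.64 kHz.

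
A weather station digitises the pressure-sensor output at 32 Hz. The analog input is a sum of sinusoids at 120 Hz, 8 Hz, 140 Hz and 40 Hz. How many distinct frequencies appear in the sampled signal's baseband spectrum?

fs/2 = 16 Hz.
120 Hz mod fs = 24 Hz.
24 Hz > fs/2 = 16 Hz, folds to fs − 24 Hz = 8 Hz.
8 Hz ≤ fs/2 = 16 Hz, passes unchanged.
140 Hz mod fs = 12 Hz.
12 Hz ≤ fs/2 = 16 Hz, appears at 12 Hz.
40 Hz mod fs = 8 Hz.
8 Hz ≤ fs/2 = 16 Hz, appears at 8 Hz.
Distinct values: {8 Hz, 12 Hz} → 2.

2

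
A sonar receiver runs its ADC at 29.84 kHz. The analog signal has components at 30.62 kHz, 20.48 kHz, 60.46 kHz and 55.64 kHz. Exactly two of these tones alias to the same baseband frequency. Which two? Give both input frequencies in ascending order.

30.62 kHz, 60.46 kHz

fs/2 = 14.92 kHz.
30.62 kHz mod fs = 0.78 kHz.
0.78 kHz ≤ fs/2 = 14.92 kHz, appears at 0.78 kHz.
20.48 kHz > fs/2 = 14.92 kHz, folds to fs − 20.48 kHz = 9.36 kHz.
60.46 kHz mod fs = 0.78 kHz.
0.78 kHz ≤ fs/2 = 14.92 kHz, appears at 0.78 kHz.
55.64 kHz mod fs = 25.8 kHz.
25.8 kHz > fs/2 = 14.92 kHz, folds to fs − 25.8 kHz = 4.04 kHz.
30.62 kHz and 60.46 kHz both map to 0.78 kHz.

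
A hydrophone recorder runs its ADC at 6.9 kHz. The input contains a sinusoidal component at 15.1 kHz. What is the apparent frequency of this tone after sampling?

1.3 kHz

15.1 kHz mod fs = 1.3 kHz.
1.3 kHz ≤ fs/2 = 3.45 kHz, appears at 1.3 kHz.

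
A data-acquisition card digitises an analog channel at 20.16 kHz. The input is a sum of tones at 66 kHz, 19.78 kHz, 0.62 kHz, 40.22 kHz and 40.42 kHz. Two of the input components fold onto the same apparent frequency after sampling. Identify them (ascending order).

40.22 kHz, 40.42 kHz

fs/2 = 10.08 kHz.
66 kHz mod fs = 5.52 kHz.
5.52 kHz ≤ fs/2 = 10.08 kHz, appears at 5.52 kHz.
19.78 kHz > fs/2 = 10.08 kHz, folds to fs − 19.78 kHz = 0.38 kHz.
0.62 kHz ≤ fs/2 = 10.08 kHz, passes unchanged.
40.22 kHz mod fs = 20.06 kHz.
20.06 kHz > fs/2 = 10.08 kHz, folds to fs − 20.06 kHz = 0.1 kHz.
40.42 kHz mod fs = 0.1 kHz.
0.1 kHz ≤ fs/2 = 10.08 kHz, appears at 0.1 kHz.
40.22 kHz and 40.42 kHz both map to 0.1 kHz.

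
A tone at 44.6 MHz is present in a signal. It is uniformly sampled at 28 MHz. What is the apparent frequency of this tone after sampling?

11.4 MHz

44.6 MHz mod fs = 16.6 MHz.
16.6 MHz > fs/2 = 14 MHz, folds to fs − 16.6 MHz = 11.4 MHz.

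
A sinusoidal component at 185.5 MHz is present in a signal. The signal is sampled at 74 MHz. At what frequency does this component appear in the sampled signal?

185.5 MHz mod fs = 37.5 MHz.
37.5 MHz > fs/2 = 37 MHz, folds to fs − 37.5 MHz = 36.5 MHz.

36.5 MHz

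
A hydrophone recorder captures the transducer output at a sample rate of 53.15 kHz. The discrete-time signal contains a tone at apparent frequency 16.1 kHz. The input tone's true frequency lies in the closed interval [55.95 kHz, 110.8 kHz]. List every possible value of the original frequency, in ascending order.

69.25 kHz, 90.2 kHz

Frequencies that alias to 16.1 kHz are k·fs ± 16.1 kHz for integer k ≥ 0.
k=0: 16.1 kHz.
k=1: 37.05 kHz, 69.25 kHz.
k=2: 90.2 kHz, 122.4 kHz.
k=3: 143.35 kHz, 175.55 kHz.
Within [55.95 kHz, 110.8 kHz]: 69.25 kHz, 90.2 kHz.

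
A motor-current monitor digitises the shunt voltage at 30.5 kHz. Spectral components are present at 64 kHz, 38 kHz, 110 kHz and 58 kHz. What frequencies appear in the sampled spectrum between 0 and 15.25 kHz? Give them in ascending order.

3 kHz, 7.5 kHz, 12 kHz

fs/2 = 15.25 kHz.
64 kHz mod fs = 3 kHz.
3 kHz ≤ fs/2 = 15.25 kHz, appears at 3 kHz.
38 kHz mod fs = 7.5 kHz.
7.5 kHz ≤ fs/2 = 15.25 kHz, appears at 7.5 kHz.
110 kHz mod fs = 18.5 kHz.
18.5 kHz > fs/2 = 15.25 kHz, folds to fs − 18.5 kHz = 12 kHz.
58 kHz mod fs = 27.5 kHz.
27.5 kHz > fs/2 = 15.25 kHz, folds to fs − 27.5 kHz = 3 kHz.
Distinct values: {3 kHz, 7.5 kHz, 12 kHz}.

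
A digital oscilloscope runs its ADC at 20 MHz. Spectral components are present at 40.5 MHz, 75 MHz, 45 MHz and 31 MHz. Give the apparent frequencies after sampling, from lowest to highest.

fs/2 = 10 MHz.
40.5 MHz mod fs = 0.5 MHz.
0.5 MHz ≤ fs/2 = 10 MHz, appears at 0.5 MHz.
75 MHz mod fs = 15 MHz.
15 MHz > fs/2 = 10 MHz, folds to fs − 15 MHz = 5 MHz.
45 MHz mod fs = 5 MHz.
5 MHz ≤ fs/2 = 10 MHz, appears at 5 MHz.
31 MHz mod fs = 11 MHz.
11 MHz > fs/2 = 10 MHz, folds to fs − 11 MHz = 9 MHz.
Distinct values: {0.5 MHz, 5 MHz, 9 MHz}.

0.5 MHz, 5 MHz, 9 MHz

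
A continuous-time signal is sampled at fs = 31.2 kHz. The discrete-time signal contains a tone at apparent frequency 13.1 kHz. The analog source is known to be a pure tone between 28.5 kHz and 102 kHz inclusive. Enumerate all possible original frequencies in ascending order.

Frequencies that alias to 13.1 kHz are k·fs ± 13.1 kHz for integer k ≥ 0.
k=0: 13.1 kHz.
k=1: 18.1 kHz, 44.3 kHz.
k=2: 49.3 kHz, 75.5 kHz.
k=3: 80.5 kHz, 106.7 kHz.
k=4: 111.7 kHz, 137.9 kHz.
Within [28.5 kHz, 102 kHz]: 44.3 kHz, 49.3 kHz, 75.5 kHz, 80.5 kHz.

44.3 kHz, 49.3 kHz, 75.5 kHz, 80.5 kHz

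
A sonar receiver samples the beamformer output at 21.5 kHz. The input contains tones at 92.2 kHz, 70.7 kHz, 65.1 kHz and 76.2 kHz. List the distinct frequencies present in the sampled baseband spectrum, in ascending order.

0.6 kHz, 6.2 kHz, 9.8 kHz

fs/2 = 10.75 kHz.
92.2 kHz mod fs = 6.2 kHz.
6.2 kHz ≤ fs/2 = 10.75 kHz, appears at 6.2 kHz.
70.7 kHz mod fs = 6.2 kHz.
6.2 kHz ≤ fs/2 = 10.75 kHz, appears at 6.2 kHz.
65.1 kHz mod fs = 0.6 kHz.
0.6 kHz ≤ fs/2 = 10.75 kHz, appears at 0.6 kHz.
76.2 kHz mod fs = 11.7 kHz.
11.7 kHz > fs/2 = 10.75 kHz, folds to fs − 11.7 kHz = 9.8 kHz.
Distinct values: {0.6 kHz, 6.2 kHz, 9.8 kHz}.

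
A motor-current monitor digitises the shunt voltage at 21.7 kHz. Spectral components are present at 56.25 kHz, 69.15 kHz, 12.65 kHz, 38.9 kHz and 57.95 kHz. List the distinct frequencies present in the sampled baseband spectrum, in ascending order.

fs/2 = 10.85 kHz.
56.25 kHz mod fs = 12.85 kHz.
12.85 kHz > fs/2 = 10.85 kHz, folds to fs − 12.85 kHz = 8.85 kHz.
69.15 kHz mod fs = 4.05 kHz.
4.05 kHz ≤ fs/2 = 10.85 kHz, appears at 4.05 kHz.
12.65 kHz > fs/2 = 10.85 kHz, folds to fs − 12.65 kHz = 9.05 kHz.
38.9 kHz mod fs = 17.2 kHz.
17.2 kHz > fs/2 = 10.85 kHz, folds to fs − 17.2 kHz = 4.5 kHz.
57.95 kHz mod fs = 14.55 kHz.
14.55 kHz > fs/2 = 10.85 kHz, folds to fs − 14.55 kHz = 7.15 kHz.
Distinct values: {4.05 kHz, 4.5 kHz, 7.15 kHz, 8.85 kHz, 9.05 kHz}.

4.05 kHz, 4.5 kHz, 7.15 kHz, 8.85 kHz, 9.05 kHz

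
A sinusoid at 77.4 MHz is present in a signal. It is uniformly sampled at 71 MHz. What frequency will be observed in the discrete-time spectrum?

77.4 MHz mod fs = 6.4 MHz.
6.4 MHz ≤ fs/2 = 35.5 MHz, appears at 6.4 MHz.

6.4 MHz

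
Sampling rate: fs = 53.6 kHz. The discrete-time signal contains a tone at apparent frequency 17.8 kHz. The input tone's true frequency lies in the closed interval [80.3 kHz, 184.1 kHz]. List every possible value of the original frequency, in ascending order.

89.4 kHz, 125 kHz, 143 kHz, 178.6 kHz

Frequencies that alias to 17.8 kHz are k·fs ± 17.8 kHz for integer k ≥ 0.
k=0: 17.8 kHz.
k=1: 35.8 kHz, 71.4 kHz.
k=2: 89.4 kHz, 125 kHz.
k=3: 143 kHz, 178.6 kHz.
k=4: 196.6 kHz, 232.2 kHz.
Within [80.3 kHz, 184.1 kHz]: 89.4 kHz, 125 kHz, 143 kHz, 178.6 kHz.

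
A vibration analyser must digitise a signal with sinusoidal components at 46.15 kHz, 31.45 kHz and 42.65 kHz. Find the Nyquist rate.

Highest-frequency component: 46.15 kHz.
Nyquist rate = 2 × 46.15 kHz = 92.3 kHz.

92.3 kHz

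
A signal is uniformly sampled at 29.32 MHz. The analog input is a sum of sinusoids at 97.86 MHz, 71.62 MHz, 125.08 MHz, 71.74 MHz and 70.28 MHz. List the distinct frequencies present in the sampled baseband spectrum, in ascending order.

fs/2 = 14.66 MHz.
97.86 MHz mod fs = 9.9 MHz.
9.9 MHz ≤ fs/2 = 14.66 MHz, appears at 9.9 MHz.
71.62 MHz mod fs = 12.98 MHz.
12.98 MHz ≤ fs/2 = 14.66 MHz, appears at 12.98 MHz.
125.08 MHz mod fs = 7.8 MHz.
7.8 MHz ≤ fs/2 = 14.66 MHz, appears at 7.8 MHz.
71.74 MHz mod fs = 13.1 MHz.
13.1 MHz ≤ fs/2 = 14.66 MHz, appears at 13.1 MHz.
70.28 MHz mod fs = 11.64 MHz.
11.64 MHz ≤ fs/2 = 14.66 MHz, appears at 11.64 MHz.
Distinct values: {7.8 MHz, 9.9 MHz, 11.64 MHz, 12.98 MHz, 13.1 MHz}.

7.8 MHz, 9.9 MHz, 11.64 MHz, 12.98 MHz, 13.1 MHz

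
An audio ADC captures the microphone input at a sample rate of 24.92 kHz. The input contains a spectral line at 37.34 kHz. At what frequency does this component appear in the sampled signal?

12.42 kHz

37.34 kHz mod fs = 12.42 kHz.
12.42 kHz ≤ fs/2 = 12.46 kHz, appears at 12.42 kHz.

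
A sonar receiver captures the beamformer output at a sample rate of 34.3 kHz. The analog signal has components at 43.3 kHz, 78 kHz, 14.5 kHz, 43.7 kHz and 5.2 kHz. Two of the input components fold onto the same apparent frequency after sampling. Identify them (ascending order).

fs/2 = 17.15 kHz.
43.3 kHz mod fs = 9 kHz.
9 kHz ≤ fs/2 = 17.15 kHz, appears at 9 kHz.
78 kHz mod fs = 9.4 kHz.
9.4 kHz ≤ fs/2 = 17.15 kHz, appears at 9.4 kHz.
14.5 kHz ≤ fs/2 = 17.15 kHz, passes unchanged.
43.7 kHz mod fs = 9.4 kHz.
9.4 kHz ≤ fs/2 = 17.15 kHz, appears at 9.4 kHz.
5.2 kHz ≤ fs/2 = 17.15 kHz, passes unchanged.
43.7 kHz and 78 kHz both map to 9.4 kHz.

43.7 kHz, 78 kHz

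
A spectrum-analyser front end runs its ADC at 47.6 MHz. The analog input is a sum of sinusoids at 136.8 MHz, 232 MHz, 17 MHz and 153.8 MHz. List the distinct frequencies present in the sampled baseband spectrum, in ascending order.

6 MHz, 11 MHz, 17 MHz

fs/2 = 23.8 MHz.
136.8 MHz mod fs = 41.6 MHz.
41.6 MHz > fs/2 = 23.8 MHz, folds to fs − 41.6 MHz = 6 MHz.
232 MHz mod fs = 41.6 MHz.
41.6 MHz > fs/2 = 23.8 MHz, folds to fs − 41.6 MHz = 6 MHz.
17 MHz ≤ fs/2 = 23.8 MHz, passes unchanged.
153.8 MHz mod fs = 11 MHz.
11 MHz ≤ fs/2 = 23.8 MHz, appears at 11 MHz.
Distinct values: {6 MHz, 11 MHz, 17 MHz}.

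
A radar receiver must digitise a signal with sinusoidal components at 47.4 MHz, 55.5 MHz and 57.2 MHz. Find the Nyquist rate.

Highest-frequency component: 57.2 MHz.
Nyquist rate = 2 × 57.2 MHz = 114.4 MHz.

114.4 MHz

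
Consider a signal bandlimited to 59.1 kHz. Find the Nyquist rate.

118.2 kHz

Nyquist rate = 2 × 59.1 kHz = 118.2 kHz.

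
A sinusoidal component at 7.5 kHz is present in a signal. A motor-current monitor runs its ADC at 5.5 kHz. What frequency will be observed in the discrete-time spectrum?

2 kHz

7.5 kHz mod fs = 2 kHz.
2 kHz ≤ fs/2 = 2.75 kHz, appears at 2 kHz.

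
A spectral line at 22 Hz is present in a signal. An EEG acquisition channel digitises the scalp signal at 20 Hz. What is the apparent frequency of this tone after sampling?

22 Hz mod fs = 2 Hz.
2 Hz ≤ fs/2 = 10 Hz, appears at 2 Hz.

2 Hz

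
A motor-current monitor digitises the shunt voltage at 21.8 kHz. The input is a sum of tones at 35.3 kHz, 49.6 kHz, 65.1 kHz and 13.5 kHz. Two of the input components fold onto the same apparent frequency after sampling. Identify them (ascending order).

fs/2 = 10.9 kHz.
35.3 kHz mod fs = 13.5 kHz.
13.5 kHz > fs/2 = 10.9 kHz, folds to fs − 13.5 kHz = 8.3 kHz.
49.6 kHz mod fs = 6 kHz.
6 kHz ≤ fs/2 = 10.9 kHz, appears at 6 kHz.
65.1 kHz mod fs = 21.5 kHz.
21.5 kHz > fs/2 = 10.9 kHz, folds to fs − 21.5 kHz = 0.3 kHz.
13.5 kHz > fs/2 = 10.9 kHz, folds to fs − 13.5 kHz = 8.3 kHz.
13.5 kHz and 35.3 kHz both map to 8.3 kHz.

13.5 kHz, 35.3 kHz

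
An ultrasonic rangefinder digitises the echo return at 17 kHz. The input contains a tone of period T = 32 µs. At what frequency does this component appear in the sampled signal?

2.75 kHz

T = 32 µs → f = 1/T = 31.25 kHz.
31.25 kHz mod fs = 14.25 kHz.
14.25 kHz > fs/2 = 8.5 kHz, folds to fs − 14.25 kHz = 2.75 kHz.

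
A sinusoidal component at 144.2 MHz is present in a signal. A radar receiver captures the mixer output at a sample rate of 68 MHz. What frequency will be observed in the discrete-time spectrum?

8.2 MHz

144.2 MHz mod fs = 8.2 MHz.
8.2 MHz ≤ fs/2 = 34 MHz, appears at 8.2 MHz.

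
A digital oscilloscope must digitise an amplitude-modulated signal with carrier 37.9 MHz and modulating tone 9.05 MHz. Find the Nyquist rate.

AM sidebands sit at fc ± fm = 28.85 MHz and 46.95 MHz.
Highest-frequency component: 46.95 MHz.
Nyquist rate = 2 × 46.95 MHz = 93.9 MHz.

93.9 MHz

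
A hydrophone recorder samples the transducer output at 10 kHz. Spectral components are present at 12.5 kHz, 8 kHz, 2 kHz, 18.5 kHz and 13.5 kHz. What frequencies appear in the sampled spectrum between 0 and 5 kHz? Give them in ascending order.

1.5 kHz, 2 kHz, 2.5 kHz, 3.5 kHz

fs/2 = 5 kHz.
12.5 kHz mod fs = 2.5 kHz.
2.5 kHz ≤ fs/2 = 5 kHz, appears at 2.5 kHz.
8 kHz > fs/2 = 5 kHz, folds to fs − 8 kHz = 2 kHz.
2 kHz ≤ fs/2 = 5 kHz, passes unchanged.
18.5 kHz mod fs = 8.5 kHz.
8.5 kHz > fs/2 = 5 kHz, folds to fs − 8.5 kHz = 1.5 kHz.
13.5 kHz mod fs = 3.5 kHz.
3.5 kHz ≤ fs/2 = 5 kHz, appears at 3.5 kHz.
Distinct values: {1.5 kHz, 2 kHz, 2.5 kHz, 3.5 kHz}.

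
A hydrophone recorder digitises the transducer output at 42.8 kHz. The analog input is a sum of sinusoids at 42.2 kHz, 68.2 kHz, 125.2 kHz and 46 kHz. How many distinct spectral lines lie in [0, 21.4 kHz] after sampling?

fs/2 = 21.4 kHz.
42.2 kHz > fs/2 = 21.4 kHz, folds to fs − 42.2 kHz = 0.6 kHz.
68.2 kHz mod fs = 25.4 kHz.
25.4 kHz > fs/2 = 21.4 kHz, folds to fs − 25.4 kHz = 17.4 kHz.
125.2 kHz mod fs = 39.6 kHz.
39.6 kHz > fs/2 = 21.4 kHz, folds to fs − 39.6 kHz = 3.2 kHz.
46 kHz mod fs = 3.2 kHz.
3.2 kHz ≤ fs/2 = 21.4 kHz, appears at 3.2 kHz.
Distinct values: {0.6 kHz, 3.2 kHz, 17.4 kHz} → 3.

3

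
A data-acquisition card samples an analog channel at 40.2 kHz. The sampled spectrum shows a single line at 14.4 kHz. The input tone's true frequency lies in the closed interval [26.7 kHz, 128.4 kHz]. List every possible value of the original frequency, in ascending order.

54.6 kHz, 66 kHz, 94.8 kHz, 106.2 kHz

Frequencies that alias to 14.4 kHz are k·fs ± 14.4 kHz for integer k ≥ 0.
k=0: 14.4 kHz.
k=1: 25.8 kHz, 54.6 kHz.
k=2: 66 kHz, 94.8 kHz.
k=3: 106.2 kHz, 135 kHz.
k=4: 146.4 kHz, 175.2 kHz.
Within [26.7 kHz, 128.4 kHz]: 54.6 kHz, 66 kHz, 94.8 kHz, 106.2 kHz.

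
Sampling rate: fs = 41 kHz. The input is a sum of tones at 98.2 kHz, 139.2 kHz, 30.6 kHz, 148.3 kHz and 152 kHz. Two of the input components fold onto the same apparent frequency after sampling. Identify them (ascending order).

fs/2 = 20.5 kHz.
98.2 kHz mod fs = 16.2 kHz.
16.2 kHz ≤ fs/2 = 20.5 kHz, appears at 16.2 kHz.
139.2 kHz mod fs = 16.2 kHz.
16.2 kHz ≤ fs/2 = 20.5 kHz, appears at 16.2 kHz.
30.6 kHz > fs/2 = 20.5 kHz, folds to fs − 30.6 kHz = 10.4 kHz.
148.3 kHz mod fs = 25.3 kHz.
25.3 kHz > fs/2 = 20.5 kHz, folds to fs − 25.3 kHz = 15.7 kHz.
152 kHz mod fs = 29 kHz.
29 kHz > fs/2 = 20.5 kHz, folds to fs − 29 kHz = 12 kHz.
98.2 kHz and 139.2 kHz both map to 16.2 kHz.

98.2 kHz, 139.2 kHz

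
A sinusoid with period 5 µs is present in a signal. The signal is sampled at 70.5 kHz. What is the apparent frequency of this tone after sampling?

11.5 kHz

T = 5 µs → f = 1/T = 200 kHz.
200 kHz mod fs = 59 kHz.
59 kHz > fs/2 = 35.25 kHz, folds to fs − 59 kHz = 11.5 kHz.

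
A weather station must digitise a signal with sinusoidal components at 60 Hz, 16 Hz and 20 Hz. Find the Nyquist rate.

Highest-frequency component: 60 Hz.
Nyquist rate = 2 × 60 Hz = 120 Hz.

120 Hz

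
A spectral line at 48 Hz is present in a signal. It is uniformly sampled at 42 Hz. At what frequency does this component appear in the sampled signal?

6 Hz

48 Hz mod fs = 6 Hz.
6 Hz ≤ fs/2 = 21 Hz, appears at 6 Hz.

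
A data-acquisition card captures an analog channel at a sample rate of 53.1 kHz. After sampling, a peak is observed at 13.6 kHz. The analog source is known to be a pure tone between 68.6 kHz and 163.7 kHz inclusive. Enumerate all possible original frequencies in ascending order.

Frequencies that alias to 13.6 kHz are k·fs ± 13.6 kHz for integer k ≥ 0.
k=0: 13.6 kHz.
k=1: 39.5 kHz, 66.7 kHz.
k=2: 92.6 kHz, 119.8 kHz.
k=3: 145.7 kHz, 172.9 kHz.
k=4: 198.8 kHz, 226 kHz.
Within [68.6 kHz, 163.7 kHz]: 92.6 kHz, 119.8 kHz, 145.7 kHz.

92.6 kHz, 119.8 kHz, 145.7 kHz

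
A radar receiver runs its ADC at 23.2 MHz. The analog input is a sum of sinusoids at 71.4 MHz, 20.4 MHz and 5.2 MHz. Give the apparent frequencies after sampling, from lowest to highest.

1.8 MHz, 2.8 MHz, 5.2 MHz

fs/2 = 11.6 MHz.
71.4 MHz mod fs = 1.8 MHz.
1.8 MHz ≤ fs/2 = 11.6 MHz, appears at 1.8 MHz.
20.4 MHz > fs/2 = 11.6 MHz, folds to fs − 20.4 MHz = 2.8 MHz.
5.2 MHz ≤ fs/2 = 11.6 MHz, passes unchanged.
Distinct values: {1.8 MHz, 2.8 MHz, 5.2 MHz}.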